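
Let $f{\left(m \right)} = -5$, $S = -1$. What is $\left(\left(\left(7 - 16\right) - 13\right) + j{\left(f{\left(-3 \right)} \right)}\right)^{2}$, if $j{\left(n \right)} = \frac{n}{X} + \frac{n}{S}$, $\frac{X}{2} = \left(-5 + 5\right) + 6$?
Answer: $\frac{43681}{144} \approx 303.34$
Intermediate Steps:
$X = 12$ ($X = 2 \left(\left(-5 + 5\right) + 6\right) = 2 \left(0 + 6\right) = 2 \cdot 6 = 12$)
$j{\left(n \right)} = - \frac{11 n}{12}$ ($j{\left(n \right)} = \frac{n}{12} + \frac{n}{-1} = n \frac{1}{12} + n \left(-1\right) = \frac{n}{12} - n = - \frac{11 n}{12}$)
$\left(\left(\left(7 - 16\right) - 13\right) + j{\left(f{\left(-3 \right)} \right)}\right)^{2} = \left(\left(\left(7 - 16\right) - 13\right) - - \frac{55}{12}\right)^{2} = \left(\left(-9 - 13\right) + \frac{55}{12}\right)^{2} = \left(-22 + \frac{55}{12}\right)^{2} = \left(- \frac{209}{12}\right)^{2} = \frac{43681}{144}$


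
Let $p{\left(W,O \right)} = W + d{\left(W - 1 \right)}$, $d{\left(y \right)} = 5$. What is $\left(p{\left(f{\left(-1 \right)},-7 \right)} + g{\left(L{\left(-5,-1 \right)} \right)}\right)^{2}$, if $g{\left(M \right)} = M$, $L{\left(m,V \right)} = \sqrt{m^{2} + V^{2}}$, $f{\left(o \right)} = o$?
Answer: $\left(4 + \sqrt{26}\right)^{2} \approx 82.792$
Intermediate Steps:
$L{\left(m,V \right)} = \sqrt{V^{2} + m^{2}}$
$p{\left(W,O \right)} = 5 + W$ ($p{\left(W,O \right)} = W + 5 = 5 + W$)
$\left(p{\left(f{\left(-1 \right)},-7 \right)} + g{\left(L{\left(-5,-1 \right)} \right)}\right)^{2} = \left(\left(5 - 1\right) + \sqrt{\left(-1\right)^{2} + \left(-5\right)^{2}}\right)^{2} = \left(4 + \sqrt{1 + 25}\right)^{2} = \left(4 + \sqrt{26}\right)^{2}$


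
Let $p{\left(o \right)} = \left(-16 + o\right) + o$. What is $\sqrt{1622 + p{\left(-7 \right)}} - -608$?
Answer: $608 + 2 \sqrt{398} \approx 647.9$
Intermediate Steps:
$p{\left(o \right)} = -16 + 2 o$
$\sqrt{1622 + p{\left(-7 \right)}} - -608 = \sqrt{1622 + \left(-16 + 2 \left(-7\right)\right)} - -608 = \sqrt{1622 - 30} + 608 = \sqrt{1592} + 608 = 2 \sqrt{398} + 608 = 608 + 2 \sqrt{398}$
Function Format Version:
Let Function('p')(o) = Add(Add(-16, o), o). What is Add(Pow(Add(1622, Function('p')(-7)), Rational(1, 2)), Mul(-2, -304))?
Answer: Add(608, Mul(2, Pow(398, Rational(1, 2)))) ≈ 647.90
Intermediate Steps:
Function('p')(o) = Add(-16, Mul(2, o))
Add(Pow(Add(1622, Function('p')(-7)), Rational(1, 2)), Mul(-2, -304)) = Add(Pow(Add(1622, Add(-16, Mul(2, -7))), Rational(1, 2)), Mul(-2, -304)) = Add(Pow(Add(1622, Add(-16, -14)), Rational(1, 2)), 608) = Add(Pow(Add(1622, -30), Rational(1, 2)), 608) = Add(Pow(1592, Rational(1, 2)), 608) = Add(Mul(2, Pow(398, Rational(1, 2))), 608) = Add(608, Mul(2, Pow(398, Rational(1, 2))))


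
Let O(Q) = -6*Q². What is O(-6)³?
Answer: -10077696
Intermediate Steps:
O(-6)³ = (-6*(-6)²)³ = (-6*36)³ = (-216)³ = -10077696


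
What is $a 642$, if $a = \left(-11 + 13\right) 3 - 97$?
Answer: $-58422$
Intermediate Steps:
$a = -91$ ($a = 2 \cdot 3 - 97 = 6 - 97 = -91$)
$a 642 = \left(-91\right) 642 = -58422$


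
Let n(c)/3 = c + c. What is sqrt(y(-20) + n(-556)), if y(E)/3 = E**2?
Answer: 2*I*sqrt(534) ≈ 46.217*I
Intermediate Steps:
y(E) = 3*E**2
n(c) = 6*c (n(c) = 3*(c + c) = 3*(2*c) = 6*c)
sqrt(y(-20) + n(-556)) = sqrt(3*(-20)**2 + 6*(-556)) = sqrt(3*400 - 3336) = sqrt(1200 - 3336) = sqrt(-2136) = 2*I*sqrt(534)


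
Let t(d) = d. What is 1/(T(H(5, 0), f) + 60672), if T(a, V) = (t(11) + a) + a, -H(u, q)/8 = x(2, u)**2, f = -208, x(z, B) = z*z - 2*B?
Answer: 1/60107 ≈ 1.6637e-5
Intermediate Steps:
x(z, B) = z**2 - 2*B
H(u, q) = -8*(4 - 2*u)**2 (H(u, q) = -8*(2**2 - 2*u)**2 = -8*(4 - 2*u)**2)
T(a, V) = 11 + 2*a (T(a, V) = (11 + a) + a = 11 + 2*a)
1/(T(H(5, 0), f) + 60672) = 1/((11 + 2*(-32*(-2 + 5)**2)) + 60672) = 1/((11 + 2*(-32*3**2)) + 60672) = 1/((11 + 2*(-32*9)) + 60672) = 1/((11 + 2*(-288)) + 60672) = 1/((11 - 576) + 60672) = 1/(-565 + 60672) = 1/60107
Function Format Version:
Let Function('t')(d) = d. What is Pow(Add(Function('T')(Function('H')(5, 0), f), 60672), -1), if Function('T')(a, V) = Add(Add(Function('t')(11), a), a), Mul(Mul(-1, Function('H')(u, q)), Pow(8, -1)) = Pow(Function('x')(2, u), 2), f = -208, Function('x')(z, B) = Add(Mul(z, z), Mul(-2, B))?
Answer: Rational(1, 60107) ≈ 1.6637e-5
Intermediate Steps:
Function('x')(z, B) = Add(Pow(z, 2), Mul(-2, B))
Function('H')(u, q) = Mul(-8, Pow(Add(4, Mul(-2, u)), 2)) (Function('H')(u, q) = Mul(-8, Pow(Add(Pow(2, 2), Mul(-2, u)), 2)) = Mul(-8, Pow(Add(4, Mul(-2, u)), 2)))
Function('T')(a, V) = Add(11, Mul(2, a)) (Function('T')(a, V) = Add(Add(11, a), a) = Add(11, Mul(2, a)))
Pow(Add(Function('T')(Function('H')(5, 0), f), 60672), -1) = Pow(Add(Add(11, Mul(2, Mul(-32, Pow(Add(-2, 5), 2)))), 60672), -1) = Pow(Add(Add(11, Mul(2, Mul(-32, Pow(3, 2)))), 60672), -1) = Pow(Add(Add(11, Mul(2, Mul(-32, 9))), 60672), -1) = Pow(Add(Add(11, Mul(2, -288)), 60672), -1) = Pow(Add(Add(11, -576), 60672), -1) = Pow(Add(-565, 60672), -1) = Pow(60107, -1) = Rational(1, 60107)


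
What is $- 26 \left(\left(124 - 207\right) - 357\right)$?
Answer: $11440$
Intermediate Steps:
$- 26 \left(\left(124 - 207\right) - 357\right) = - 26 \left(-83 - 357\right) = \left(-26\right) \left(-440\right) = 11440$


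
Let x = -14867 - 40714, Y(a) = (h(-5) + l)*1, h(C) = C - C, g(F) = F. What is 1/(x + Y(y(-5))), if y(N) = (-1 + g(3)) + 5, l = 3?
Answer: -1/55578 ≈ -1.7993e-5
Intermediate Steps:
h(C) = 0
y(N) = 7 (y(N) = (-1 + 3) + 5 = 2 + 5 = 7)
Y(a) = 3 (Y(a) = (0 + 3)*1 = 3*1 = 3)
x = -55581
1/(x + Y(y(-5))) = 1/(-55581 + 3) = 1/(-55578) = -1/55578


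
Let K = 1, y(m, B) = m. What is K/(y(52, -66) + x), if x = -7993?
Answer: -1/7941 ≈ -0.00012593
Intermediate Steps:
K/(y(52, -66) + x) = 1/(52 - 7993) = 1/(-7941) = 1*(-1/7941) = -1/7941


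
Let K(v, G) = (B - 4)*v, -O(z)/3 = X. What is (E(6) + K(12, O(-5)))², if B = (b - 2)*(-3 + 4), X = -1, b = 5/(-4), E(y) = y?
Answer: 6561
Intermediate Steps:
b = -5/4 (b = 5*(-¼) = -5/4 ≈ -1.2500)
B = -13/4 (B = (-5/4 - 2)*(-3 + 4) = -13/4*1 = -13/4 ≈ -3.2500)
O(z) = 3 (O(z) = -3*(-1) = 3)
K(v, G) = -29*v/4 (K(v, G) = (-13/4 - 4)*v = -29*v/4)
(E(6) + K(12, O(-5)))² = (6 - 29/4*12)² = (6 - 87)² = (-81)² = 6561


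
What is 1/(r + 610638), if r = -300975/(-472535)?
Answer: 94507/57709625661 ≈ 1.6376e-6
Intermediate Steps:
r = 60195/94507 (r = -300975*(-1/472535) = 60195/94507 ≈ 0.63694)
1/(r + 610638) = 1/(60195/94507 + 610638) = 1/(57709625661/94507) = 94507/57709625661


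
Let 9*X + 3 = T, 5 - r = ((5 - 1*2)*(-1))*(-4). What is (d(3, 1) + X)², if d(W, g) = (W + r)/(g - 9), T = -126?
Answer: 6889/36 ≈ 191.36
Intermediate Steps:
r = -7 (r = 5 - (5 - 1*2)*(-1)*(-4) = 5 - (5 - 2)*(-1)*(-4) = 5 - 3*(-1)*(-4) = 5 - (-3)*(-4) = 5 - 1*12 = 5 - 12 = -7)
X = -43/3 (X = -⅓ + (⅑)*(-126) = -⅓ - 14 = -43/3 ≈ -14.333)
d(W, g) = (-7 + W)/(-9 + g) (d(W, g) = (W - 7)/(g - 9) = (-7 + W)/(-9 + g))
(d(3, 1) + X)² = ((-7 + 3)/(-9 + 1) - 43/3)² = (-4/(-8) - 43/3)² = (-⅛*(-4) - 43/3)² = (½ - 43/3)² = (-83/6)² = 6889/36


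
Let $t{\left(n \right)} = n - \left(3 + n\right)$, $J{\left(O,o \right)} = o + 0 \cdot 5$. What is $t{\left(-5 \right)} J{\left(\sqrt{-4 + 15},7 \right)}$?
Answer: $-21$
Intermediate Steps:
$J{\left(O,o \right)} = o$ ($J{\left(O,o \right)} = o + 0 = o$)
$t{\left(n \right)} = -3$
$t{\left(-5 \right)} J{\left(\sqrt{-4 + 15},7 \right)} = \left(-3\right) 7 = -21$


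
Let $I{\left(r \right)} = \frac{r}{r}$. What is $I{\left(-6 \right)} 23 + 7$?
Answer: $30$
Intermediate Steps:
$I{\left(r \right)} = 1$
$I{\left(-6 \right)} 23 + 7 = 1 \cdot 23 + 7 = 23 + 7 = 30$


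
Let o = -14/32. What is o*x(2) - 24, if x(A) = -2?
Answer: -185/8 ≈ -23.125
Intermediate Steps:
o = -7/16 (o = -14*1/32 = -7/16 ≈ -0.43750)
o*x(2) - 24 = -7/16*(-2) - 24 = 7/8 - 24 = -185/8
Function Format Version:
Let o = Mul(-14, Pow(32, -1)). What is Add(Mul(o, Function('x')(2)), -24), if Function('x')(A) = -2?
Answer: Rational(-185, 8) ≈ -23.125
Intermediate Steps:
o = Rational(-7, 16) (o = Mul(-14, Rational(1, 32)) = Rational(-7, 16) ≈ -0.43750)
Add(Mul(o, Function('x')(2)), -24) = Add(Mul(Rational(-7, 16), -2), -24) = Add(Rational(7, 8), -24) = Rational(-185, 8)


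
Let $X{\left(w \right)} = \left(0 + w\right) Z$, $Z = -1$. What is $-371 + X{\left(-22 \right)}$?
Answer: $-349$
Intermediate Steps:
$X{\left(w \right)} = - w$ ($X{\left(w \right)} = \left(0 + w\right) \left(-1\right) = w \left(-1\right) = - w$)
$-371 + X{\left(-22 \right)} = -371 - -22 = -371 + 22 = -349$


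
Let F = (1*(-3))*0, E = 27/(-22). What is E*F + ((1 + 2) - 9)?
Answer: -6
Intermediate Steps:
E = -27/22 (E = 27*(-1/22) = -27/22 ≈ -1.2273)
F = 0 (F = -3*0 = 0)
E*F + ((1 + 2) - 9) = -27/22*0 + ((1 + 2) - 9) = 0 + (3 - 9) = 0 - 6 = -6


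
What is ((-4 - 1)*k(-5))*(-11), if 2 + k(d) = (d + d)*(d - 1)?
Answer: 3190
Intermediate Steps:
k(d) = -2 + 2*d*(-1 + d) (k(d) = -2 + (d + d)*(d - 1) = -2 + (2*d)*(-1 + d) = -2 + 2*d*(-1 + d))
((-4 - 1)*k(-5))*(-11) = ((-4 - 1)*(-2 - 2*(-5) + 2*(-5)**2))*(-11) = -5*(-2 + 10 + 2*25)*(-11) = -5*(-2 + 10 + 50)*(-11) = -5*58*(-11) = -290*(-11) = 3190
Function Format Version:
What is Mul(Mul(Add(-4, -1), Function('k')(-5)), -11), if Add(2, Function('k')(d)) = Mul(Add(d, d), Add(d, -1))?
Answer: 3190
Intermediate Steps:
Function('k')(d) = Add(-2, Mul(2, d, Add(-1, d))) (Function('k')(d) = Add(-2, Mul(Add(d, d), Add(d, -1))) = Add(-2, Mul(Mul(2, d), Add(-1, d))) = Add(-2, Mul(2, d, Add(-1, d))))
Mul(Mul(Add(-4, -1), Function('k')(-5)), -11) = Mul(Mul(Add(-4, -1), Add(-2, Mul(-2, -5), Mul(2, Pow(-5, 2)))), -11) = Mul(Mul(-5, Add(-2, 10, Mul(2, 25))), -11) = Mul(Mul(-5, Add(-2, 10, 50)), -11) = Mul(Mul(-5, 58), -11) = Mul(-290, -11) = 3190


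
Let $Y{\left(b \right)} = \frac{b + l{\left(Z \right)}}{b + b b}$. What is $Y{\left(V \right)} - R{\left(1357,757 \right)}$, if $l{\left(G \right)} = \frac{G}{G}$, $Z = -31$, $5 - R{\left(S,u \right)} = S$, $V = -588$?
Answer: $\frac{794975}{588} \approx 1352.0$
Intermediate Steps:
$R{\left(S,u \right)} = 5 - S$
$l{\left(G \right)} = 1$
$Y{\left(b \right)} = \frac{1 + b}{b + b^{2}}$ ($Y{\left(b \right)} = \frac{b + 1}{b + b b} = \frac{1 + b}{b + b^{2}}$)
$Y{\left(V \right)} - R{\left(1357,757 \right)} = \frac{1}{-588} - \left(5 - 1357\right) = - \frac{1}{588} - \left(5 - 1357\right) = - \frac{1}{588} - -1352 = - \frac{1}{588} + 1352 = \frac{794975}{588}$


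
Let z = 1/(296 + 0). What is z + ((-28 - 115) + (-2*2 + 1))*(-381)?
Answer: 16465297/296 ≈ 55626.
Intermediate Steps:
z = 1/296 ≈ 0.0033784
z + ((-28 - 115) + (-2*2 + 1))*(-381) = 1/296 + ((-28 - 115) + (-2*2 + 1))*(-381) = 1/296 + (-143 + (-4 + 1))*(-381) = 1/296 + (-143 - 3)*(-381) = 1/296 - 146*(-381) = 1/296 + 55626 = 16465297/296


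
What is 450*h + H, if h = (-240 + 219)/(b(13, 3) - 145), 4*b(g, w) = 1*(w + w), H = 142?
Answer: 8522/41 ≈ 207.85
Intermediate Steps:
b(g, w) = w/2 (b(g, w) = (1*(w + w))/4 = (1*(2*w))/4 = (2*w)/4 = w/2)
h = 6/41 (h = (-240 + 219)/((½)*3 - 145) = -21/(3/2 - 145) = -21/(-287/2) = -21*(-2/287) = 6/41 ≈ 0.14634)
450*h + H = 450*(6/41) + 142 = 2700/41 + 142 = 8522/41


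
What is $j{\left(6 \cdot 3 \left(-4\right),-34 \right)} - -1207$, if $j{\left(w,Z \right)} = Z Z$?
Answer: $2363$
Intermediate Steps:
$j{\left(w,Z \right)} = Z^{2}$
$j{\left(6 \cdot 3 \left(-4\right),-34 \right)} - -1207 = \left(-34\right)^{2} - -1207 = 1156 + 1207 = 2363$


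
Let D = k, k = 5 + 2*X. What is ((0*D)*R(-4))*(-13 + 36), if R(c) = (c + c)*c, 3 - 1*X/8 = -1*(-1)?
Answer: 0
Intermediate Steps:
X = 16 (X = 24 - (-8)*(-1) = 24 - 8*1 = 24 - 8 = 16)
k = 37 (k = 5 + 2*16 = 5 + 32 = 37)
D = 37
R(c) = 2*c**2 (R(c) = (2*c)*c = 2*c**2)
((0*D)*R(-4))*(-13 + 36) = ((0*37)*(2*(-4)**2))*(-13 + 36) = (0*(2*16))*23 = (0*32)*23 = 0*23 = 0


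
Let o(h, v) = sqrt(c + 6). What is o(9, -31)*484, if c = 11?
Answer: 484*sqrt(17) ≈ 1995.6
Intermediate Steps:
o(h, v) = sqrt(17) (o(h, v) = sqrt(11 + 6) = sqrt(17))
o(9, -31)*484 = sqrt(17)*484 = 484*sqrt(17)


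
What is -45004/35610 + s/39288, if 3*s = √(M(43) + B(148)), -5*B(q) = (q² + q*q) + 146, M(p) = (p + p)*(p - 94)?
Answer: -22502/17805 + I*√82355/294660 ≈ -1.2638 + 0.00097392*I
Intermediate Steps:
M(p) = 2*p*(-94 + p) (M(p) = (2*p)*(-94 + p) = 2*p*(-94 + p))
B(q) = -146/5 - 2*q²/5 (B(q) = -((q² + q*q) + 146)/5 = -((q² + q²) + 146)/5 = -(2*q² + 146)/5 = -(146 + 2*q²)/5 = -146/5 - 2*q²/5)
s = 2*I*√82355/15 (s = √(2*43*(-94 + 43) + (-146/5 - ⅖*148²))/3 = √(2*43*(-51) + (-146/5 - ⅖*21904))/3 = √(-4386 + (-146/5 - 43808/5))/3 = √(-4386 - 43954/5)/3 = √(-65884/5)/3 = (2*I*√82355/5)/3 = 2*I*√82355/15 ≈ 38.263*I)
-45004/35610 + s/39288 = -45004/35610 + (2*I*√82355/15)/39288 = -45004*1/35610 + (2*I*√82355/15)*(1/39288) = -22502/17805 + I*√82355/294660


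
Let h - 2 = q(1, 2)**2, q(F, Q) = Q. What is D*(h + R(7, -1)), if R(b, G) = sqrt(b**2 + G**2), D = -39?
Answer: -234 - 195*sqrt(2) ≈ -509.77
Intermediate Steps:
R(b, G) = sqrt(G**2 + b**2)
h = 6 (h = 2 + 2**2 = 2 + 4 = 6)
D*(h + R(7, -1)) = -39*(6 + sqrt((-1)**2 + 7**2)) = -39*(6 + sqrt(1 + 49)) = -39*(6 + sqrt(50)) = -39*(6 + 5*sqrt(2)) = -234 - 195*sqrt(2)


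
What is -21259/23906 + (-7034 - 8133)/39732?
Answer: -603622445/474916596 ≈ -1.2710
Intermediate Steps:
-21259/23906 + (-7034 - 8133)/39732 = -21259*1/23906 - 15167*1/39732 = -21259/23906 - 15167/39732 = -603622445/474916596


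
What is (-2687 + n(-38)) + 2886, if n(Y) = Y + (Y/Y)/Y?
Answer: 6117/38 ≈ 160.97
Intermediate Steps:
n(Y) = Y + 1/Y
(-2687 + n(-38)) + 2886 = (-2687 + (-38 + 1/(-38))) + 2886 = (-2687 + (-38 - 1/38)) + 2886 = (-2687 - 1445/38) + 2886 = -103551/38 + 2886 = 6117/38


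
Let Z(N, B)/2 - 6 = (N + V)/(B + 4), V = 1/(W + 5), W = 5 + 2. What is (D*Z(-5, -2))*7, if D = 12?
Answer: 595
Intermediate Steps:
W = 7
V = 1/12 (V = 1/(7 + 5) = 1/12 ≈ 0.083333)
Z(N, B) = 12 + 2*(1/12 + N)/(4 + B) (Z(N, B) = 12 + 2*((N + 1/12)/(B + 4)) = 12 + 2*((1/12 + N)/(4 + B)) = 12 + 2*(1/12 + N)/(4 + B))
(D*Z(-5, -2))*7 = (12*((289 + 12*(-5) + 72*(-2))/(6*(4 - 2))))*7 = (12*((⅙)*(289 - 60 - 144)/2))*7 = (12*((⅙)*(½)*85))*7 = (12*(85/12))*7 = 85*7 = 595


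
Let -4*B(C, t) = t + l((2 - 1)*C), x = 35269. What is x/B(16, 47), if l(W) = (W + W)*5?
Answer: -141076/207 ≈ -681.53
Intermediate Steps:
l(W) = 10*W (l(W) = (2*W)*5 = 10*W)
B(C, t) = -5*C/2 - t/4 (B(C, t) = -(t + 10*((2 - 1)*C))/4 = -(t + 10*(1*C))/4 = -(t + 10*C)/4 = -5*C/2 - t/4)
x/B(16, 47) = 35269/(-5/2*16 - ¼*47) = 35269/(-40 - 47/4) = 35269/(-207/4) = 35269*(-4/207) = -141076/207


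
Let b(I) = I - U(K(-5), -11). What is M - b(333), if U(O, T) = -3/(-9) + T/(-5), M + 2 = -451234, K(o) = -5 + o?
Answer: -6773497/15 ≈ -4.5157e+5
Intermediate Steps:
M = -451236 (M = -2 - 451234 = -451236)
U(O, T) = 1/3 - T/5 (U(O, T) = -3*(-1/9) + T*(-1/5) = 1/3 - T/5)
b(I) = -38/15 + I (b(I) = I - (1/3 - 1/5*(-11)) = I - (1/3 + 11/5) = I - 1*38/15 = I - 38/15 = -38/15 + I)
M - b(333) = -451236 - (-38/15 + 333) = -451236 - 1*4957/15 = -451236 - 4957/15 = -6773497/15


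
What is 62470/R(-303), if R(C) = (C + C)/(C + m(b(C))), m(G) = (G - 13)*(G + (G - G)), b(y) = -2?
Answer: 2842385/101 ≈ 28142.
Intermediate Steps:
m(G) = G*(-13 + G) (m(G) = (-13 + G)*(G + 0) = (-13 + G)*G = G*(-13 + G))
R(C) = 2*C/(30 + C) (R(C) = (C + C)/(C - 2*(-13 - 2)) = (2*C)/(C - 2*(-15)) = (2*C)/(C + 30) = (2*C)/(30 + C) = 2*C/(30 + C))
62470/R(-303) = 62470/((2*(-303)/(30 - 303))) = 62470/((2*(-303)/(-273))) = 62470/((2*(-303)*(-1/273))) = 62470/(202/91) = 62470*(91/202) = 2842385/101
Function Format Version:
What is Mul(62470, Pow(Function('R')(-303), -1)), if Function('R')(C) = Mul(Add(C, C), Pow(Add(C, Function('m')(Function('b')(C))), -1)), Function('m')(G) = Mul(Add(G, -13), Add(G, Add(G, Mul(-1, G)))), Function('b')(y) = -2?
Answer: Rational(2842385, 101) ≈ 28142.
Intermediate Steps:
Function('m')(G) = Mul(G, Add(-13, G)) (Function('m')(G) = Mul(Add(-13, G), Add(G, 0)) = Mul(Add(-13, G), G) = Mul(G, Add(-13, G)))
Function('R')(C) = Mul(2, C, Pow(Add(30, C), -1)) (Function('R')(C) = Mul(Add(C, C), Pow(Add(C, Mul(-2, Add(-13, -2))), -1)) = Mul(Mul(2, C), Pow(Add(C, Mul(-2, -15)), -1)) = Mul(Mul(2, C), Pow(Add(C, 30), -1)) = Mul(Mul(2, C), Pow(Add(30, C), -1)) = Mul(2, C, Pow(Add(30, C), -1)))
Mul(62470, Pow(Function('R')(-303), -1)) = Mul(62470, Pow(Mul(2, -303, Pow(Add(30, -303), -1)), -1)) = Mul(62470, Pow(Mul(2, -303, Pow(-273, -1)), -1)) = Mul(62470, Pow(Mul(2, -303, Rational(-1, 273)), -1)) = Mul(62470, Pow(Rational(202, 91), -1)) = Mul(62470, Rational(91, 202)) = Rational(2842385, 101)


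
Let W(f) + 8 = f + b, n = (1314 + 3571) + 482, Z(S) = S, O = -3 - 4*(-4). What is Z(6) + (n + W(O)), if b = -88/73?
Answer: 392506/73 ≈ 5376.8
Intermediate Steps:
O = 13 (O = -3 + 16 = 13)
n = 5367 (n = 4885 + 482 = 5367)
b = -88/73 (b = -88*1/73 = -88/73 ≈ -1.2055)
W(f) = -672/73 + f (W(f) = -8 + (f - 88/73) = -8 + (-88/73 + f) = -672/73 + f)
Z(6) + (n + W(O)) = 6 + (5367 + (-672/73 + 13)) = 6 + (5367 + 277/73) = 6 + 392068/73 = 392506/73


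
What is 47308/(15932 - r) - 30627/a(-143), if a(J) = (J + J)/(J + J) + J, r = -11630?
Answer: 425429555/1956902 ≈ 217.40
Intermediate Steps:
a(J) = 1 + J (a(J) = (2*J)/((2*J)) + J = (2*J)*(1/(2*J)) + J = 1 + J)
47308/(15932 - r) - 30627/a(-143) = 47308/(15932 - 1*(-11630)) - 30627/(1 - 143) = 47308/(15932 + 11630) - 30627/(-142) = 47308/27562 - 30627*(-1/142) = 47308*(1/27562) + 30627/142 = 23654/13781 + 30627/142 = 425429555/1956902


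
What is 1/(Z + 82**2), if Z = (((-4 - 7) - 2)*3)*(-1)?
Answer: 1/6763 ≈ 0.00014786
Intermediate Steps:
Z = 39 (Z = ((-11 - 2)*3)*(-1) = -13*3*(-1) = -39*(-1) = 39)
1/(Z + 82**2) = 1/(39 + 82**2) = 1/(39 + 6724) = 1/6763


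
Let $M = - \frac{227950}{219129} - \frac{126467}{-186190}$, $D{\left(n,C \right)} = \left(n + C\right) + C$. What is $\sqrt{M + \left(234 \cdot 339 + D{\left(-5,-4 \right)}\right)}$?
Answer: $\frac{\sqrt{132024587114660732142334230}}{40799628510} \approx 281.63$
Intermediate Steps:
$D{\left(n,C \right)} = n + 2 C$ ($D{\left(n,C \right)} = \left(C + n\right) + C = n + 2 C$)
$M = - \frac{14729423257}{40799628510}$ ($M = \left(-227950\right) \frac{1}{219129} - - \frac{126467}{186190} = - \frac{227950}{219129} + \frac{126467}{186190} = - \frac{14729423257}{40799628510} \approx -0.36102$)
$\sqrt{M + \left(234 \cdot 339 + D{\left(-5,-4 \right)}\right)} = \sqrt{- \frac{14729423257}{40799628510} + \left(234 \cdot 339 + \left(-5 + 2 \left(-4\right)\right)\right)} = \sqrt{- \frac{14729423257}{40799628510} + \left(79326 - 13\right)} = \sqrt{- \frac{14729423257}{40799628510} + 79313} = \sqrt{\frac{3235926206590373}{40799628510}} = \frac{\sqrt{132024587114660732142334230}}{40799628510}$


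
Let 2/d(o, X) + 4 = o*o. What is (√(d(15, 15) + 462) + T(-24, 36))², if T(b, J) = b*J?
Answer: 165077720/221 - 3456*√5641246/221 ≈ 7.0982e+5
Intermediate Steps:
d(o, X) = 2/(-4 + o²) (d(o, X) = 2/(-4 + o*o) = 2/(-4 + o²))
T(b, J) = J*b
(√(d(15, 15) + 462) + T(-24, 36))² = (√(2/(-4 + 15²) + 462) + 36*(-24))² = (√(2/(-4 + 225) + 462) - 864)² = (√(2/221 + 462) - 864)² = (√(102104/221) - 864)² = (2*√5641246/221 - 864)² = (-864 + 2*√5641246/221)²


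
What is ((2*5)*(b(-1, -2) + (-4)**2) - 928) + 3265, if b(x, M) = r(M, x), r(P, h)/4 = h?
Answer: 2457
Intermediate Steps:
r(P, h) = 4*h
b(x, M) = 4*x
((2*5)*(b(-1, -2) + (-4)**2) - 928) + 3265 = ((2*5)*(4*(-1) + (-4)**2) - 928) + 3265 = (10*(-4 + 16) - 928) + 3265 = (10*12 - 928) + 3265 = (120 - 928) + 3265 = -808 + 3265 = 2457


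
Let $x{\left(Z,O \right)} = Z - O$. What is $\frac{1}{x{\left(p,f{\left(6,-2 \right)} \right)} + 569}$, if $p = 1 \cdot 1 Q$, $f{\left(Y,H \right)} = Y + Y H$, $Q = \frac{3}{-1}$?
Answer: $\frac{1}{572} \approx 0.0017483$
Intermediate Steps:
$Q = -3$ ($Q = 3 \left(-1\right) = -3$)
$f{\left(Y,H \right)} = Y + H Y$
$p = -3$ ($p = 1 \cdot 1 \left(-3\right) = 1 \left(-3\right) = -3$)
$\frac{1}{x{\left(p,f{\left(6,-2 \right)} \right)} + 569} = \frac{1}{\left(-3 - 6 \left(1 - 2\right)\right) + 569} = \frac{1}{\left(-3 - 6 \left(-1\right)\right) + 569} = \frac{1}{\left(-3 - -6\right) + 569} = \frac{1}{\left(-3 + 6\right) + 569} = \frac{1}{3 + 569} = \frac{1}{572}$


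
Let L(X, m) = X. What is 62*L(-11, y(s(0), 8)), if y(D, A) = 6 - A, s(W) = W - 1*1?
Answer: -682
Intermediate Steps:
s(W) = -1 + W (s(W) = W - 1 = -1 + W)
62*L(-11, y(s(0), 8)) = 62*(-11) = -682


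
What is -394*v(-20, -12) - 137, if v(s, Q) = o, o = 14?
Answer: -5653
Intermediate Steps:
v(s, Q) = 14
-394*v(-20, -12) - 137 = -394*14 - 137 = -5516 - 137 = -5653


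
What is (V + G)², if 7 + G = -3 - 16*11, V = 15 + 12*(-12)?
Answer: 99225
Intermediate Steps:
V = -129 (V = 15 - 144 = -129)
G = -186 (G = -7 + (-3 - 16*11) = -7 + (-3 - 176) = -7 - 179 = -186)
(V + G)² = (-129 - 186)² = (-315)² = 99225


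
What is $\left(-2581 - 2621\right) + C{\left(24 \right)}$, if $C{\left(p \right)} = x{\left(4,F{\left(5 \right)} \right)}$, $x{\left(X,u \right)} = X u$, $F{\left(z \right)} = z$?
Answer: $-5182$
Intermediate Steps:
$C{\left(p \right)} = 20$ ($C{\left(p \right)} = 4 \cdot 5 = 20$)
$\left(-2581 - 2621\right) + C{\left(24 \right)} = \left(-2581 - 2621\right) + 20 = -5202 + 20 = -5182$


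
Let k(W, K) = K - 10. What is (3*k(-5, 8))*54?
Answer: -324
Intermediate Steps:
k(W, K) = -10 + K
(3*k(-5, 8))*54 = (3*(-10 + 8))*54 = (3*(-2))*54 = -6*54 = -324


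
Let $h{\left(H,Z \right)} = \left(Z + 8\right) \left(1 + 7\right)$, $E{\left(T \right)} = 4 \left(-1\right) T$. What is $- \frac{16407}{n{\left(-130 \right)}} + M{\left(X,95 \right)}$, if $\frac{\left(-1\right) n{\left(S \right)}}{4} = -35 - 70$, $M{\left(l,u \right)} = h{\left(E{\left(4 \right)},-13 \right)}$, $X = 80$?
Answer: $- \frac{11069}{140} \approx -79.064$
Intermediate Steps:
$E{\left(T \right)} = - 4 T$
$h{\left(H,Z \right)} = 64 + 8 Z$ ($h{\left(H,Z \right)} = \left(8 + Z\right) 8 = 64 + 8 Z$)
$M{\left(l,u \right)} = -40$ ($M{\left(l,u \right)} = 64 + 8 \left(-13\right) = 64 - 104 = -40$)
$n{\left(S \right)} = 420$ ($n{\left(S \right)} = - 4 \left(-35 - 70\right) = \left(-4\right) \left(-105\right) = 420$)
$- \frac{16407}{n{\left(-130 \right)}} + M{\left(X,95 \right)} = - \frac{16407}{420} - 40 = \left(-16407\right) \frac{1}{420} - 40 = - \frac{5469}{140} - 40 = - \frac{11069}{140}$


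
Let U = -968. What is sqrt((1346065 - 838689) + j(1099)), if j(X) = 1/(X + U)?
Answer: sqrt(8707079667)/131 ≈ 712.30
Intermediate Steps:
j(X) = 1/(-968 + X) (j(X) = 1/(X - 968) = 1/(-968 + X))
sqrt((1346065 - 838689) + j(1099)) = sqrt((1346065 - 838689) + 1/(-968 + 1099)) = sqrt(507376 + 1/131) = sqrt(66466257/131) = sqrt(8707079667)/131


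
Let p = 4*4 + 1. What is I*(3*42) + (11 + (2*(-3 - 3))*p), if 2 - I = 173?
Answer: -21739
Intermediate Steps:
p = 17 (p = 16 + 1 = 17)
I = -171 (I = 2 - 1*173 = 2 - 173 = -171)
I*(3*42) + (11 + (2*(-3 - 3))*p) = -513*42 + (11 + (2*(-3 - 3))*17) = -171*126 + (11 + (2*(-6))*17) = -21546 + (11 - 12*17) = -21546 + (11 - 204) = -21546 - 193 = -21739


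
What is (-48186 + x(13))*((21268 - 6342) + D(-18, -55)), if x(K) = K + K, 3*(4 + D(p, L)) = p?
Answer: -718354560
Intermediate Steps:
D(p, L) = -4 + p/3
x(K) = 2*K
(-48186 + x(13))*((21268 - 6342) + D(-18, -55)) = (-48186 + 2*13)*((21268 - 6342) + (-4 + (1/3)*(-18))) = (-48186 + 26)*(14926 + (-4 - 6)) = -48160*(14926 - 10) = -48160*14916 = -718354560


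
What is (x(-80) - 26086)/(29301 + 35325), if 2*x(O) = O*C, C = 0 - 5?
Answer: -12943/32313 ≈ -0.40055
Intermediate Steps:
C = -5
x(O) = -5*O/2 (x(O) = (O*(-5))/2 = (-5*O)/2 = -5*O/2)
(x(-80) - 26086)/(29301 + 35325) = (-5/2*(-80) - 26086)/(29301 + 35325) = (200 - 26086)/64626 = -25886*1/64626 = -12943/32313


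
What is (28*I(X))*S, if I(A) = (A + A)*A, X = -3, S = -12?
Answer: -6048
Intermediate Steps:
I(A) = 2*A² (I(A) = (2*A)*A = 2*A²)
(28*I(X))*S = (28*(2*(-3)²))*(-12) = (28*(2*9))*(-12) = (28*18)*(-12) = 504*(-12) = -6048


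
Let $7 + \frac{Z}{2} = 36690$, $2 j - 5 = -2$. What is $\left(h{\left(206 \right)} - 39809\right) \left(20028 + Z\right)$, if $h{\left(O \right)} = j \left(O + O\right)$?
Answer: $-3660204254$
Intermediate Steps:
$j = \frac{3}{2}$ ($j = \frac{5}{2} + \frac{1}{2} \left(-2\right) = \frac{5}{2} - 1 = \frac{3}{2} \approx 1.5$)
$Z = 73366$ ($Z = -14 + 2 \cdot 36690 = -14 + 73380 = 73366$)
$h{\left(O \right)} = 3 O$ ($h{\left(O \right)} = \frac{3 \left(O + O\right)}{2} = \frac{3 \cdot 2 O}{2} = 3 O$)
$\left(h{\left(206 \right)} - 39809\right) \left(20028 + Z\right) = \left(3 \cdot 206 - 39809\right) \left(20028 + 73366\right) = \left(618 - 39809\right) 93394 = \left(-39191\right) 93394 = -3660204254$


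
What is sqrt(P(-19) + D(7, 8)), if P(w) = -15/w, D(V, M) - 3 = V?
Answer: sqrt(3895)/19 ≈ 3.2847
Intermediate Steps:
D(V, M) = 3 + V
sqrt(P(-19) + D(7, 8)) = sqrt(-15/(-19) + (3 + 7)) = sqrt(-15*(-1/19) + 10) = sqrt(15/19 + 10) = sqrt(205/19) = sqrt(3895)/19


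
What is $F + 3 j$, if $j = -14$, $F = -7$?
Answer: $-49$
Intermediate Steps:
$F + 3 j = -7 + 3 \left(-14\right) = -7 - 42 = -49$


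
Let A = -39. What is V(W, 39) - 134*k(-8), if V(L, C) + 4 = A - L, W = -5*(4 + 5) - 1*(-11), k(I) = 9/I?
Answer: 567/4 ≈ 141.75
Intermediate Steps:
W = -34 (W = -5*9 + 11 = -45 + 11 = -34)
V(L, C) = -43 - L (V(L, C) = -4 + (-39 - L) = -43 - L)
V(W, 39) - 134*k(-8) = (-43 - 1*(-34)) - 1206/(-8) = (-43 + 34) - 1206*(-1)/8 = -9 - 134*(-9/8) = -9 + 603/4 = 567/4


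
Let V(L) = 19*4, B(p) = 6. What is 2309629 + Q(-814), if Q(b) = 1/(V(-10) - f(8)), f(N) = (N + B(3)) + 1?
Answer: 140887370/61 ≈ 2.3096e+6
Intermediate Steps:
V(L) = 76
f(N) = 7 + N (f(N) = (N + 6) + 1 = (6 + N) + 1 = 7 + N)
Q(b) = 1/61 (Q(b) = 1/(76 - (7 + 8)) = 1/(76 - 1*15) = 1/(76 - 15) = 1/61)
2309629 + Q(-814) = 2309629 + 1/61 = 140887370/61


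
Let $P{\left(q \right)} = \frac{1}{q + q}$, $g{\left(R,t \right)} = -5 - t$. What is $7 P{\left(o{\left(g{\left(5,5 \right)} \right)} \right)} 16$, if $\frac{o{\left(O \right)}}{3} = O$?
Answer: $- \frac{28}{15} \approx -1.8667$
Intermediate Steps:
$o{\left(O \right)} = 3 O$
$P{\left(q \right)} = \frac{1}{2 q}$
$7 P{\left(o{\left(g{\left(5,5 \right)} \right)} \right)} 16 = 7 \frac{1}{2 \cdot 3 \left(-5 - 5\right)} 16 = 7 \frac{1}{2 \cdot 3 \left(-10\right)} 16 = 7 \frac{1}{2 \left(-30\right)} 16 = 7 \cdot \frac{1}{2} \left(- \frac{1}{30}\right) 16 = 7 \left(- \frac{1}{60}\right) 16 = \left(- \frac{7}{60}\right) 16 = - \frac{28}{15}$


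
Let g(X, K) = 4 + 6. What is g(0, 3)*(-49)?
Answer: -490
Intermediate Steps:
g(X, K) = 10
g(0, 3)*(-49) = 10*(-49) = -490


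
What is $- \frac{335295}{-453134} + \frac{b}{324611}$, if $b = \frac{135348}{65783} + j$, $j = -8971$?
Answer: $\frac{6892500161938205}{9676171512734342} \approx 0.71232$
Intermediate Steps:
$b = - \frac{590003945}{65783}$ ($b = \frac{135348}{65783} - 8971 = - \frac{590003945}{65783} \approx -8968.9$)
$- \frac{335295}{-453134} + \frac{b}{324611} = - \frac{335295}{-453134} - \frac{590003945}{65783 \cdot 324611} = \left(-335295\right) \left(- \frac{1}{453134}\right) - \frac{590003945}{21353885413} = \frac{335295}{453134} - \frac{590003945}{21353885413} = \frac{6892500161938205}{9676171512734342}$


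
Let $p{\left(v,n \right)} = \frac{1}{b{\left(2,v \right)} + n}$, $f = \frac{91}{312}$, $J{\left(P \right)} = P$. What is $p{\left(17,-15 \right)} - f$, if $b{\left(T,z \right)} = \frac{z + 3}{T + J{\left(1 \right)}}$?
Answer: $- \frac{247}{600} \approx -0.41167$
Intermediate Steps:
$f = \frac{7}{24}$ ($f = 91 \cdot \frac{1}{312} = \frac{7}{24} \approx 0.29167$)
$b{\left(T,z \right)} = \frac{3 + z}{1 + T}$ ($b{\left(T,z \right)} = \frac{z + 3}{T + 1} = \frac{3 + z}{1 + T}$)
$p{\left(v,n \right)} = \frac{1}{1 + n + \frac{v}{3}}$ ($p{\left(v,n \right)} = \frac{1}{\frac{3 + v}{1 + 2} + n} = \frac{1}{\frac{3 + v}{3} + n} = \frac{1}{\left(1 + \frac{v}{3}\right) + n} = \frac{1}{1 + n + \frac{v}{3}}$)
$p{\left(17,-15 \right)} - f = \frac{3}{3 + 17 + 3 \left(-15\right)} - \frac{7}{24} = \frac{3}{3 + 17 - 45} - \frac{7}{24} = \frac{3}{-25} - \frac{7}{24} = 3 \left(- \frac{1}{25}\right) - \frac{7}{24} = - \frac{3}{25} - \frac{7}{24} = - \frac{247}{600}$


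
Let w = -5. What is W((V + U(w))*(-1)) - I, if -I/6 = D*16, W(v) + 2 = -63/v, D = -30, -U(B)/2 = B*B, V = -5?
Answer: -158573/55 ≈ -2883.1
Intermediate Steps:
U(B) = -2*B² (U(B) = -2*B*B = -2*B²)
W(v) = -2 - 63/v
I = 2880 (I = -(-180)*16 = -6*(-480) = 2880)
W((V + U(w))*(-1)) - I = (-2 - 63*(-1/(-5 - 2*(-5)²))) - 1*2880 = (-2 - 63*(-1/(-5 - 2*25))) - 2880 = (-2 - 63*(-1/(-5 - 50))) - 2880 = (-2 - 63/((-55*(-1)))) - 2880 = (-2 - 63/55) - 2880 = -173/55 - 2880 = -158573/55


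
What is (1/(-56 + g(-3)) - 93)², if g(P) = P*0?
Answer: 27133681/3136 ≈ 8652.3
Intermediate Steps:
g(P) = 0
(1/(-56 + g(-3)) - 93)² = (1/(-56 + 0) - 93)² = (1/(-56) - 93)² = (-1/56 - 93)² = (-5209/56)² = 27133681/3136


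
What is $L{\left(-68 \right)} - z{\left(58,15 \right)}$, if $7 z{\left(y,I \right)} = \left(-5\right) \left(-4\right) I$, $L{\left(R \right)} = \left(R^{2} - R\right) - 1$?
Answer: $\frac{32537}{7} \approx 4648.1$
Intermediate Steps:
$L{\left(R \right)} = -1 + R^{2} - R$
$z{\left(y,I \right)} = \frac{20 I}{7}$ ($z{\left(y,I \right)} = \frac{\left(-5\right) \left(-4\right) I}{7} = \frac{20 I}{7}$)
$L{\left(-68 \right)} - z{\left(58,15 \right)} = \left(-1 + \left(-68\right)^{2} - -68\right) - \frac{20}{7} \cdot 15 = \left(-1 + 4624 + 68\right) - \frac{300}{7} = 4691 - \frac{300}{7} = \frac{32537}{7}$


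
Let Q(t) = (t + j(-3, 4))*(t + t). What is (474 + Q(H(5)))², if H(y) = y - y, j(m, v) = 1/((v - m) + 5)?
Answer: 224676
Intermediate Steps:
j(m, v) = 1/(5 + v - m)
H(y) = 0
Q(t) = 2*t*(1/12 + t) (Q(t) = (t + 1/(5 + 4 - 1*(-3)))*(t + t) = (t + 1/(5 + 4 + 3))*(2*t) = (t + 1/12)*(2*t) = (1/12 + t)*(2*t) = 2*t*(1/12 + t))
(474 + Q(H(5)))² = (474 + (⅙)*0*(1 + 12*0))² = (474 + (⅙)*0*(1 + 0))² = (474 + (⅙)*0*1)² = (474 + 0)² = 474² = 224676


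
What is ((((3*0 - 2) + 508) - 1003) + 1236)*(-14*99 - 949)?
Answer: -1725565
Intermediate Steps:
((((3*0 - 2) + 508) - 1003) + 1236)*(-14*99 - 949) = ((((0 - 2) + 508) - 1003) + 1236)*(-1386 - 949) = (((-2 + 508) - 1003) + 1236)*(-2335) = ((506 - 1003) + 1236)*(-2335) = (-497 + 1236)*(-2335) = 739*(-2335) = -1725565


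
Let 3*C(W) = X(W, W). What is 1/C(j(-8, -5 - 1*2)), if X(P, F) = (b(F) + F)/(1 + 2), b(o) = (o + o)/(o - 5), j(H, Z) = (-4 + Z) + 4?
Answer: -54/35 ≈ -1.5429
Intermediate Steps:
j(H, Z) = Z
b(o) = 2*o/(-5 + o) (b(o) = (2*o)/(-5 + o) = 2*o/(-5 + o))
X(P, F) = F/3 + 2*F/(3*(-5 + F)) (X(P, F) = (2*F/(-5 + F) + F)/(1 + 2) = (F + 2*F/(-5 + F))/3 = (F + 2*F/(-5 + F))*(1/3) = F/3 + 2*F/(3*(-5 + F)))
C(W) = W*(-3 + W)/(9*(-5 + W)) (C(W) = (W*(-3 + W)/(3*(-5 + W)))/3 = W*(-3 + W)/(9*(-5 + W)))
1/C(j(-8, -5 - 1*2)) = 1/((-5 - 1*2)*(-3 + (-5 - 1*2))/(9*(-5 + (-5 - 1*2)))) = 1/((-5 - 2)*(-3 + (-5 - 2))/(9*(-5 + (-5 - 2)))) = 1/((1/9)*(-7)*(-3 - 7)/(-5 - 7)) = 1/((1/9)*(-7)*(-10)/(-12)) = 1/((1/9)*(-7)*(-1/12)*(-10)) = 1/(-35/54) = -54/35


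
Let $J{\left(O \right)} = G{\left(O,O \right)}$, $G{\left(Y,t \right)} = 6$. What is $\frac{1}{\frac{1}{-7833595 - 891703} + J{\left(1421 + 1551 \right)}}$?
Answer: $\frac{8725298}{52351787} \approx 0.16667$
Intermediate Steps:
$J{\left(O \right)} = 6$
$\frac{1}{\frac{1}{-7833595 - 891703} + J{\left(1421 + 1551 \right)}} = \frac{1}{\frac{1}{-7833595 - 891703} + 6} = \frac{1}{\frac{1}{-8725298} + 6} = \frac{1}{- \frac{1}{8725298} + 6} = \frac{1}{\frac{52351787}{8725298}} = \frac{8725298}{52351787}$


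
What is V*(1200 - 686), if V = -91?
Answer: -46774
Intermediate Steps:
V*(1200 - 686) = -91*(1200 - 686) = -91*514 = -46774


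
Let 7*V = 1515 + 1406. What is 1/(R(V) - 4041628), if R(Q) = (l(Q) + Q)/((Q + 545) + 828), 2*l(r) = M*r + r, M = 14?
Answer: -25064/101299314535 ≈ -2.4743e-7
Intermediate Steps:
l(r) = 15*r/2 (l(r) = (14*r + r)/2 = (15*r)/2 = 15*r/2)
V = 2921/7 (V = (1515 + 1406)/7 = (⅐)*2921 = 2921/7 ≈ 417.29)
R(Q) = 17*Q/(2*(1373 + Q)) (R(Q) = (15*Q/2 + Q)/((Q + 545) + 828) = (17*Q/2)/((545 + Q) + 828) = (17*Q/2)/(1373 + Q) = 17*Q/(2*(1373 + Q)))
1/(R(V) - 4041628) = 1/((17/2)*(2921/7)/(1373 + 2921/7) - 4041628) = 1/((17/2)*(2921/7)/(12532/7) - 4041628) = 1/((17/2)*(2921/7)*(7/12532) - 4041628) = 1/(49657/25064 - 4041628) = 1/(-101299314535/25064) = -25064/101299314535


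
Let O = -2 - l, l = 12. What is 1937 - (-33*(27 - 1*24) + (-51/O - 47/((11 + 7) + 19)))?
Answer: 1053419/518 ≈ 2033.6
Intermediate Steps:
O = -14 (O = -2 - 1*12 = -2 - 12 = -14)
1937 - (-33*(27 - 1*24) + (-51/O - 47/((11 + 7) + 19))) = 1937 - (-33*(27 - 1*24) + (-51/(-14) - 47/((11 + 7) + 19))) = 1937 - (-33*(27 - 24) + (-51*(-1/14) - 47/(18 + 19))) = 1937 - (-33*3 + (51/14 - 47/37)) = 1937 - (-99 + (51/14 - 47*1/37)) = 1937 - (-99 + (51/14 - 47/37)) = 1937 - (-99 + 1229/518) = 1937 - 1*(-50053/518) = 1937 + 50053/518 = 1053419/518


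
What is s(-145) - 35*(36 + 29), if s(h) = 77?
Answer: -2198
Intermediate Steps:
s(-145) - 35*(36 + 29) = 77 - 35*(36 + 29) = 77 - 35*65 = 77 - 2275 = -2198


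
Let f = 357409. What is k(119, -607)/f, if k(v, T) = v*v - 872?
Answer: 13289/357409 ≈ 0.037181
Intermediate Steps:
k(v, T) = -872 + v² (k(v, T) = v² - 872 = -872 + v²)
k(119, -607)/f = (-872 + 119²)/357409 = (-872 + 14161)*(1/357409) = 13289*(1/357409) = 13289/357409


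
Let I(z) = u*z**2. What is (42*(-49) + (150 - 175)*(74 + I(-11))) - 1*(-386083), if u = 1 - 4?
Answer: 391250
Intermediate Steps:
u = -3
I(z) = -3*z**2
(42*(-49) + (150 - 175)*(74 + I(-11))) - 1*(-386083) = (42*(-49) + (150 - 175)*(74 - 3*(-11)**2)) - 1*(-386083) = (-2058 - 25*(74 - 3*121)) + 386083 = (-2058 - 25*(74 - 363)) + 386083 = (-2058 - 25*(-289)) + 386083 = (-2058 + 7225) + 386083 = 5167 + 386083 = 391250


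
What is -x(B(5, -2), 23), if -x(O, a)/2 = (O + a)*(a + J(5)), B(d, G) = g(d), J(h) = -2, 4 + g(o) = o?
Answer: 1008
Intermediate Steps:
g(o) = -4 + o
B(d, G) = -4 + d
x(O, a) = -2*(-2 + a)*(O + a) (x(O, a) = -2*(O + a)*(a - 2) = -2*(O + a)*(-2 + a) = -2*(-2 + a)*(O + a))
-x(B(5, -2), 23) = -(-2*23² + 4*(-4 + 5) + 4*23 - 2*(-4 + 5)*23) = -(-2*529 + 4*1 + 92 - 2*1*23) = -(-1058 + 4 + 92 - 46) = -1*(-1008) = 1008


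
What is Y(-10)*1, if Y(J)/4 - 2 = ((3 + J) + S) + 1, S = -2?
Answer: -24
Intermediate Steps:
Y(J) = 16 + 4*J (Y(J) = 8 + 4*(((3 + J) - 2) + 1) = 8 + 4*((1 + J) + 1) = 8 + 4*(2 + J) = 8 + (8 + 4*J) = 16 + 4*J)
Y(-10)*1 = (16 + 4*(-10))*1 = (16 - 40)*1 = -24*1 = -24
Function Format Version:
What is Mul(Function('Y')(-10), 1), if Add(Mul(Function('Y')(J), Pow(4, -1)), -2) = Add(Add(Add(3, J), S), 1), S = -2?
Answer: -24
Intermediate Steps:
Function('Y')(J) = Add(16, Mul(4, J)) (Function('Y')(J) = Add(8, Mul(4, Add(Add(Add(3, J), -2), 1))) = Add(8, Mul(4, Add(Add(1, J), 1))) = Add(8, Mul(4, Add(2, J))) = Add(8, Add(8, Mul(4, J))) = Add(16, Mul(4, J)))
Mul(Function('Y')(-10), 1) = Mul(Add(16, Mul(4, -10)), 1) = Mul(Add(16, -40), 1) = Mul(-24, 1) = -24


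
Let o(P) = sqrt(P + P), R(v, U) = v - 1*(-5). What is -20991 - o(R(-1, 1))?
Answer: -20991 - 2*sqrt(2) ≈ -20994.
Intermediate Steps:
R(v, U) = 5 + v (R(v, U) = v + 5 = 5 + v)
o(P) = sqrt(2)*sqrt(P) (o(P) = sqrt(2*P) = sqrt(2)*sqrt(P))
-20991 - o(R(-1, 1)) = -20991 - sqrt(2)*sqrt(5 - 1) = -20991 - sqrt(2)*sqrt(4) = -20991 - sqrt(2)*2 = -20991 - 2*sqrt(2)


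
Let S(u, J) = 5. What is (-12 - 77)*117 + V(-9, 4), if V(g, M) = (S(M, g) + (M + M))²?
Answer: -10244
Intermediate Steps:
V(g, M) = (5 + 2*M)² (V(g, M) = (5 + (M + M))² = (5 + 2*M)²)
(-12 - 77)*117 + V(-9, 4) = (-12 - 77)*117 + (5 + 2*4)² = -89*117 + (5 + 8)² = -10413 + 13² = -10413 + 169 = -10244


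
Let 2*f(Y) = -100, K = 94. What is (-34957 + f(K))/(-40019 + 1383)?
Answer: 35007/38636 ≈ 0.90607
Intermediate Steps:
f(Y) = -50 (f(Y) = (½)*(-100) = -50)
(-34957 + f(K))/(-40019 + 1383) = (-34957 - 50)/(-40019 + 1383) = -35007/(-38636) = -35007*(-1/38636) = 35007/38636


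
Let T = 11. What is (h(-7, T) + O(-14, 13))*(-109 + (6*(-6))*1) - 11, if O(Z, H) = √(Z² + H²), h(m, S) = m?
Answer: 1004 - 145*√365 ≈ -1766.2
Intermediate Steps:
O(Z, H) = √(H² + Z²)
(h(-7, T) + O(-14, 13))*(-109 + (6*(-6))*1) - 11 = (-7 + √(13² + (-14)²))*(-109 + (6*(-6))*1) - 11 = (-7 + √(169 + 196))*(-109 - 36*1) - 11 = (-7 + √365)*(-109 - 36) - 11 = (-7 + √365)*(-145) - 11 = (1015 - 145*√365) - 11 = 1004 - 145*√365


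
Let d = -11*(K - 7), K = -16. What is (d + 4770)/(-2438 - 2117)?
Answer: -5023/4555 ≈ -1.1027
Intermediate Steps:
d = 253 (d = -11*(-16 - 7) = -11*(-23) = 253)
(d + 4770)/(-2438 - 2117) = (253 + 4770)/(-2438 - 2117) = 5023/(-4555) = 5023*(-1/4555) = -5023/4555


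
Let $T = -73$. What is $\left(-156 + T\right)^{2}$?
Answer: $52441$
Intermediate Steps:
$\left(-156 + T\right)^{2} = \left(-156 - 73\right)^{2} = \left(-229\right)^{2} = 52441$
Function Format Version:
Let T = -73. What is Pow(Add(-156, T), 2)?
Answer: 52441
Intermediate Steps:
Pow(Add(-156, T), 2) = Pow(Add(-156, -73), 2) = Pow(-229, 2) = 52441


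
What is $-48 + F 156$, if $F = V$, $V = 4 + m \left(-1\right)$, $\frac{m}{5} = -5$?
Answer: $4476$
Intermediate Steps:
$m = -25$ ($m = 5 \left(-5\right) = -25$)
$V = 29$ ($V = 4 - -25 = 4 + 25 = 29$)
$F = 29$
$-48 + F 156 = -48 + 29 \cdot 156 = -48 + 4524 = 4476$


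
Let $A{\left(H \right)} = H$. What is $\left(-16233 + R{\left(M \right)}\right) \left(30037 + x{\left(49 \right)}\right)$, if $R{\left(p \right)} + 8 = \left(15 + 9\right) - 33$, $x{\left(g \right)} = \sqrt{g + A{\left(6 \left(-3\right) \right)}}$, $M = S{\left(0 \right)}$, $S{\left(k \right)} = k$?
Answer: $-488101250 - 16250 \sqrt{31} \approx -4.8819 \cdot 10^{8}$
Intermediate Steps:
$M = 0$
$x{\left(g \right)} = \sqrt{-18 + g}$ ($x{\left(g \right)} = \sqrt{g + 6 \left(-3\right)} = \sqrt{g - 18} = \sqrt{-18 + g}$)
$R{\left(p \right)} = -17$ ($R{\left(p \right)} = -8 + \left(\left(15 + 9\right) - 33\right) = -8 + \left(24 - 33\right) = -8 - 9 = -17$)
$\left(-16233 + R{\left(M \right)}\right) \left(30037 + x{\left(49 \right)}\right) = \left(-16233 - 17\right) \left(30037 + \sqrt{-18 + 49}\right) = - 16250 \left(30037 + \sqrt{31}\right) = -488101250 - 16250 \sqrt{31}$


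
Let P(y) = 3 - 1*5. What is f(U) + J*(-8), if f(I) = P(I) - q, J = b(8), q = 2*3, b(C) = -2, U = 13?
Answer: 8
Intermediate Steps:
P(y) = -2 (P(y) = 3 - 5 = -2)
q = 6
J = -2
f(I) = -8 (f(I) = -2 - 1*6 = -2 - 6 = -8)
f(U) + J*(-8) = -8 - 2*(-8) = -8 + 16 = 8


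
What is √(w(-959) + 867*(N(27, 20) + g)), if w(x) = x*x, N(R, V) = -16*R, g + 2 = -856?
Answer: I*√198749 ≈ 445.81*I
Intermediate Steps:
g = -858 (g = -2 - 856 = -858)
w(x) = x²
√(w(-959) + 867*(N(27, 20) + g)) = √((-959)² + 867*(-16*27 - 858)) = √(919681 + 867*(-432 - 858)) = √(919681 + 867*(-1290)) = √(919681 - 1118430) = √(-198749) = I*√198749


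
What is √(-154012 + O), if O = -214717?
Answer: I*√368729 ≈ 607.23*I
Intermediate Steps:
√(-154012 + O) = √(-154012 - 214717) = √(-368729) = I*√368729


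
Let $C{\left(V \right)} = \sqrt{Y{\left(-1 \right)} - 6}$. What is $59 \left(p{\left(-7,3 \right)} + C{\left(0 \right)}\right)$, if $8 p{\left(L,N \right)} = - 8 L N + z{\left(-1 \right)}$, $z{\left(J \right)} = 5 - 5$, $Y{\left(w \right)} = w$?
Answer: $1239 + 59 i \sqrt{7} \approx 1239.0 + 156.1 i$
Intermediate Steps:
$z{\left(J \right)} = 0$ ($z{\left(J \right)} = 5 - 5 = 0$)
$p{\left(L,N \right)} = - L N$ ($p{\left(L,N \right)} = \frac{- 8 L N + 0}{8} = \frac{\left(-8\right) L N}{8} = - L N$)
$C{\left(V \right)} = i \sqrt{7}$ ($C{\left(V \right)} = \sqrt{-1 - 6} = \sqrt{-7} = i \sqrt{7}$)
$59 \left(p{\left(-7,3 \right)} + C{\left(0 \right)}\right) = 59 \left(\left(-1\right) \left(-7\right) 3 + i \sqrt{7}\right) = 59 \left(21 + i \sqrt{7}\right) = 1239 + 59 i \sqrt{7}$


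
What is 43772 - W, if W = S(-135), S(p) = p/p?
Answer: 43771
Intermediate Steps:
S(p) = 1
W = 1
43772 - W = 43772 - 1*1 = 43772 - 1 = 43771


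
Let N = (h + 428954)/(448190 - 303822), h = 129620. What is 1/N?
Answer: 72184/279287 ≈ 0.25846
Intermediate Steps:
N = 279287/72184 (N = (129620 + 428954)/(448190 - 303822) = 558574/144368 = 558574*(1/144368) = 279287/72184 ≈ 3.8691)
1/N = 1/(279287/72184) = 72184/279287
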